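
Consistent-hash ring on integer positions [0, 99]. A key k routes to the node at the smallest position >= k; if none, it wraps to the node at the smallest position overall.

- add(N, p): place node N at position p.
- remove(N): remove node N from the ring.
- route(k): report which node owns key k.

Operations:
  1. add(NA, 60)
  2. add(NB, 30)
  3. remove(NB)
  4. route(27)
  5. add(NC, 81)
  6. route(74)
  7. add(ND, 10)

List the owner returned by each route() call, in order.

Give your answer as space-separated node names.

Answer: NA NC

Derivation:
Op 1: add NA@60 -> ring=[60:NA]
Op 2: add NB@30 -> ring=[30:NB,60:NA]
Op 3: remove NB -> ring=[60:NA]
Op 4: route key 27: smallest pos >= 27 is 60 -> NA
Op 5: add NC@81 -> ring=[60:NA,81:NC]
Op 6: route key 74: smallest pos >= 74 is 81 -> NC
Op 7: add ND@10 -> ring=[10:ND,60:NA,81:NC]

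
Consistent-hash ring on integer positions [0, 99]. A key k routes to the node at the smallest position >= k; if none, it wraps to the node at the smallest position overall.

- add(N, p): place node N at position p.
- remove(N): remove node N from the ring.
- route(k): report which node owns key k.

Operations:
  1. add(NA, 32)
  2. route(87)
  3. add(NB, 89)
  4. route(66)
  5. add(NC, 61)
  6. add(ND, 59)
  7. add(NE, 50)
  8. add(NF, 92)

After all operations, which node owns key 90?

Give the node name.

Answer: NF

Derivation:
Op 1: add NA@32 -> ring=[32:NA]
Op 2: route key 87: none >= 87, wrap to smallest pos 32 -> NA
Op 3: add NB@89 -> ring=[32:NA,89:NB]
Op 4: route key 66: smallest pos >= 66 is 89 -> NB
Op 5: add NC@61 -> ring=[32:NA,61:NC,89:NB]
Op 6: add ND@59 -> ring=[32:NA,59:ND,61:NC,89:NB]
Op 7: add NE@50 -> ring=[32:NA,50:NE,59:ND,61:NC,89:NB]
Op 8: add NF@92 -> ring=[32:NA,50:NE,59:ND,61:NC,89:NB,92:NF]
Final route key 90: smallest pos >= 90 is 92 -> NF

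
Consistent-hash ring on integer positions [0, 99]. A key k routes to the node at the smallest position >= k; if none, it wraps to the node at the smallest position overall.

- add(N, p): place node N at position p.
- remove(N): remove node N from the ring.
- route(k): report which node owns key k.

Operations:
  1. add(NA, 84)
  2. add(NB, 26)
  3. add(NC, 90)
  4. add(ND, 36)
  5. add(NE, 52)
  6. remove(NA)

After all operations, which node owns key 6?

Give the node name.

Answer: NB

Derivation:
Op 1: add NA@84 -> ring=[84:NA]
Op 2: add NB@26 -> ring=[26:NB,84:NA]
Op 3: add NC@90 -> ring=[26:NB,84:NA,90:NC]
Op 4: add ND@36 -> ring=[26:NB,36:ND,84:NA,90:NC]
Op 5: add NE@52 -> ring=[26:NB,36:ND,52:NE,84:NA,90:NC]
Op 6: remove NA -> ring=[26:NB,36:ND,52:NE,90:NC]
Final route key 6: smallest pos >= 6 is 26 -> NB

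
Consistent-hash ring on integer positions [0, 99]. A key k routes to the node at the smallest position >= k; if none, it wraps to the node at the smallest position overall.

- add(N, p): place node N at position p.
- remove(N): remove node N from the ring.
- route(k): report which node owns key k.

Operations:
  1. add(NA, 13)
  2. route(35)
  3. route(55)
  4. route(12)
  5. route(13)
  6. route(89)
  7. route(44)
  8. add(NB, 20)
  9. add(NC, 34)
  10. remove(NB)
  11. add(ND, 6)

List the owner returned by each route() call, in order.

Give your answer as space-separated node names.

Op 1: add NA@13 -> ring=[13:NA]
Op 2: route key 35: none >= 35, wrap to smallest pos 13 -> NA
Op 3: route key 55: none >= 55, wrap to smallest pos 13 -> NA
Op 4: route key 12: smallest pos >= 12 is 13 -> NA
Op 5: route key 13: smallest pos >= 13 is 13 -> NA
Op 6: route key 89: none >= 89, wrap to smallest pos 13 -> NA
Op 7: route key 44: none >= 44, wrap to smallest pos 13 -> NA
Op 8: add NB@20 -> ring=[13:NA,20:NB]
Op 9: add NC@34 -> ring=[13:NA,20:NB,34:NC]
Op 10: remove NB -> ring=[13:NA,34:NC]
Op 11: add ND@6 -> ring=[6:ND,13:NA,34:NC]

Answer: NA NA NA NA NA NA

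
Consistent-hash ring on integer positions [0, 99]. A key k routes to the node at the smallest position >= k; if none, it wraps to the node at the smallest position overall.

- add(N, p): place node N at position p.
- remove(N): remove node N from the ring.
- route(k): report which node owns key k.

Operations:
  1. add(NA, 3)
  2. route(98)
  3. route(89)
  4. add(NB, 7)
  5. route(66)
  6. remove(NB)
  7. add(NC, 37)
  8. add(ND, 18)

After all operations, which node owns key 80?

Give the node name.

Answer: NA

Derivation:
Op 1: add NA@3 -> ring=[3:NA]
Op 2: route key 98: none >= 98, wrap to smallest pos 3 -> NA
Op 3: route key 89: none >= 89, wrap to smallest pos 3 -> NA
Op 4: add NB@7 -> ring=[3:NA,7:NB]
Op 5: route key 66: none >= 66, wrap to smallest pos 3 -> NA
Op 6: remove NB -> ring=[3:NA]
Op 7: add NC@37 -> ring=[3:NA,37:NC]
Op 8: add ND@18 -> ring=[3:NA,18:ND,37:NC]
Final route key 80: none >= 80, wrap to smallest pos 3 -> NA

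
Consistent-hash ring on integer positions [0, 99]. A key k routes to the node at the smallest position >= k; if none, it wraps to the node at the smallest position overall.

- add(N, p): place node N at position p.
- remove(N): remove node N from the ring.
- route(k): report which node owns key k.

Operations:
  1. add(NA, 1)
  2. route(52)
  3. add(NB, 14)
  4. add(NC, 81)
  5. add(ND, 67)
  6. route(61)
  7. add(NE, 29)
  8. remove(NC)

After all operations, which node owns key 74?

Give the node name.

Op 1: add NA@1 -> ring=[1:NA]
Op 2: route key 52: none >= 52, wrap to smallest pos 1 -> NA
Op 3: add NB@14 -> ring=[1:NA,14:NB]
Op 4: add NC@81 -> ring=[1:NA,14:NB,81:NC]
Op 5: add ND@67 -> ring=[1:NA,14:NB,67:ND,81:NC]
Op 6: route key 61: smallest pos >= 61 is 67 -> ND
Op 7: add NE@29 -> ring=[1:NA,14:NB,29:NE,67:ND,81:NC]
Op 8: remove NC -> ring=[1:NA,14:NB,29:NE,67:ND]
Final route key 74: none >= 74, wrap to smallest pos 1 -> NA

Answer: NA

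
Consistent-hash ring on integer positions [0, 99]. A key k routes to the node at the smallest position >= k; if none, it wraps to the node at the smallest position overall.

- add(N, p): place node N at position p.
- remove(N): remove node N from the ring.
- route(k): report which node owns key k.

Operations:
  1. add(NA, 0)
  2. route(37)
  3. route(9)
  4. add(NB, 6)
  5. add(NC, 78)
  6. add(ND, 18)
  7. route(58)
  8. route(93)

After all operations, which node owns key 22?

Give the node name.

Answer: NC

Derivation:
Op 1: add NA@0 -> ring=[0:NA]
Op 2: route key 37: none >= 37, wrap to smallest pos 0 -> NA
Op 3: route key 9: none >= 9, wrap to smallest pos 0 -> NA
Op 4: add NB@6 -> ring=[0:NA,6:NB]
Op 5: add NC@78 -> ring=[0:NA,6:NB,78:NC]
Op 6: add ND@18 -> ring=[0:NA,6:NB,18:ND,78:NC]
Op 7: route key 58: smallest pos >= 58 is 78 -> NC
Op 8: route key 93: none >= 93, wrap to smallest pos 0 -> NA
Final route key 22: smallest pos >= 22 is 78 -> NC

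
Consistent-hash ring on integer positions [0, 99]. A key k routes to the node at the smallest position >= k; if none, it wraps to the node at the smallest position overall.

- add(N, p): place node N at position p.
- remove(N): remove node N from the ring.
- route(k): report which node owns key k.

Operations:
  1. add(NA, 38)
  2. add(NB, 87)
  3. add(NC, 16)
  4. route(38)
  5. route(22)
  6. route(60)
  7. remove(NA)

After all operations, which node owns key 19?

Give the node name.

Op 1: add NA@38 -> ring=[38:NA]
Op 2: add NB@87 -> ring=[38:NA,87:NB]
Op 3: add NC@16 -> ring=[16:NC,38:NA,87:NB]
Op 4: route key 38: smallest pos >= 38 is 38 -> NA
Op 5: route key 22: smallest pos >= 22 is 38 -> NA
Op 6: route key 60: smallest pos >= 60 is 87 -> NB
Op 7: remove NA -> ring=[16:NC,87:NB]
Final route key 19: smallest pos >= 19 is 87 -> NB

Answer: NB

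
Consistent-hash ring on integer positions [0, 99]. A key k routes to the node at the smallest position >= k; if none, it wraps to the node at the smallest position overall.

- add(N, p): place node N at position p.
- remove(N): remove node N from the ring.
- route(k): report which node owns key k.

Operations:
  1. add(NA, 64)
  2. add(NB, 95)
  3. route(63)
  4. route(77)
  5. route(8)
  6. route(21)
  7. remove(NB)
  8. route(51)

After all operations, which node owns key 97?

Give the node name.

Answer: NA

Derivation:
Op 1: add NA@64 -> ring=[64:NA]
Op 2: add NB@95 -> ring=[64:NA,95:NB]
Op 3: route key 63: smallest pos >= 63 is 64 -> NA
Op 4: route key 77: smallest pos >= 77 is 95 -> NB
Op 5: route key 8: smallest pos >= 8 is 64 -> NA
Op 6: route key 21: smallest pos >= 21 is 64 -> NA
Op 7: remove NB -> ring=[64:NA]
Op 8: route key 51: smallest pos >= 51 is 64 -> NA
Final route key 97: none >= 97, wrap to smallest pos 64 -> NA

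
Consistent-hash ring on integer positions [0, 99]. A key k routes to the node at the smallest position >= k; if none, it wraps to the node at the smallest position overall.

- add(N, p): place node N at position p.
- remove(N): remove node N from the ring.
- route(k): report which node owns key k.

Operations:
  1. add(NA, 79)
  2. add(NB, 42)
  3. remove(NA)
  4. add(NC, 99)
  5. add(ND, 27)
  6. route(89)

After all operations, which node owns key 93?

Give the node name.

Answer: NC

Derivation:
Op 1: add NA@79 -> ring=[79:NA]
Op 2: add NB@42 -> ring=[42:NB,79:NA]
Op 3: remove NA -> ring=[42:NB]
Op 4: add NC@99 -> ring=[42:NB,99:NC]
Op 5: add ND@27 -> ring=[27:ND,42:NB,99:NC]
Op 6: route key 89: smallest pos >= 89 is 99 -> NC
Final route key 93: smallest pos >= 93 is 99 -> NC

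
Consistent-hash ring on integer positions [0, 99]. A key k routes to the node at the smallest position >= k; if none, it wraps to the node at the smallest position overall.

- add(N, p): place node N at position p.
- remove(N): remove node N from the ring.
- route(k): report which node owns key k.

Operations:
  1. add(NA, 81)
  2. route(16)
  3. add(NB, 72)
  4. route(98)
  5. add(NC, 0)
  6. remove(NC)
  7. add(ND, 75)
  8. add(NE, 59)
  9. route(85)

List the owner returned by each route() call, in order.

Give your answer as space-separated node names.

Answer: NA NB NE

Derivation:
Op 1: add NA@81 -> ring=[81:NA]
Op 2: route key 16: smallest pos >= 16 is 81 -> NA
Op 3: add NB@72 -> ring=[72:NB,81:NA]
Op 4: route key 98: none >= 98, wrap to smallest pos 72 -> NB
Op 5: add NC@0 -> ring=[0:NC,72:NB,81:NA]
Op 6: remove NC -> ring=[72:NB,81:NA]
Op 7: add ND@75 -> ring=[72:NB,75:ND,81:NA]
Op 8: add NE@59 -> ring=[59:NE,72:NB,75:ND,81:NA]
Op 9: route key 85: none >= 85, wrap to smallest pos 59 -> NE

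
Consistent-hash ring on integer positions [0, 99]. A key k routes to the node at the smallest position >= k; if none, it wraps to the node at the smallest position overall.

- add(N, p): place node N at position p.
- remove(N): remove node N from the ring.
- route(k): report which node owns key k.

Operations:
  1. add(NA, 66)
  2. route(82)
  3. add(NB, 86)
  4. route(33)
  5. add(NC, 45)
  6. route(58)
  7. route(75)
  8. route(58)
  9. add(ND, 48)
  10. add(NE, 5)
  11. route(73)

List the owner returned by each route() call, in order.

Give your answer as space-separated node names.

Answer: NA NA NA NB NA NB

Derivation:
Op 1: add NA@66 -> ring=[66:NA]
Op 2: route key 82: none >= 82, wrap to smallest pos 66 -> NA
Op 3: add NB@86 -> ring=[66:NA,86:NB]
Op 4: route key 33: smallest pos >= 33 is 66 -> NA
Op 5: add NC@45 -> ring=[45:NC,66:NA,86:NB]
Op 6: route key 58: smallest pos >= 58 is 66 -> NA
Op 7: route key 75: smallest pos >= 75 is 86 -> NB
Op 8: route key 58: smallest pos >= 58 is 66 -> NA
Op 9: add ND@48 -> ring=[45:NC,48:ND,66:NA,86:NB]
Op 10: add NE@5 -> ring=[5:NE,45:NC,48:ND,66:NA,86:NB]
Op 11: route key 73: smallest pos >= 73 is 86 -> NB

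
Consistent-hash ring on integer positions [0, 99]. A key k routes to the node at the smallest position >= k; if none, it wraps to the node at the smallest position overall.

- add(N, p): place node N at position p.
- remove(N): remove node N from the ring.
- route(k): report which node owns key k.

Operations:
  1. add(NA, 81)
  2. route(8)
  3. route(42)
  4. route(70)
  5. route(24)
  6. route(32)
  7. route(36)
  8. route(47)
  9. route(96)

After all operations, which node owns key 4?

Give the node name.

Op 1: add NA@81 -> ring=[81:NA]
Op 2: route key 8: smallest pos >= 8 is 81 -> NA
Op 3: route key 42: smallest pos >= 42 is 81 -> NA
Op 4: route key 70: smallest pos >= 70 is 81 -> NA
Op 5: route key 24: smallest pos >= 24 is 81 -> NA
Op 6: route key 32: smallest pos >= 32 is 81 -> NA
Op 7: route key 36: smallest pos >= 36 is 81 -> NA
Op 8: route key 47: smallest pos >= 47 is 81 -> NA
Op 9: route key 96: none >= 96, wrap to smallest pos 81 -> NA
Final route key 4: smallest pos >= 4 is 81 -> NA

Answer: NA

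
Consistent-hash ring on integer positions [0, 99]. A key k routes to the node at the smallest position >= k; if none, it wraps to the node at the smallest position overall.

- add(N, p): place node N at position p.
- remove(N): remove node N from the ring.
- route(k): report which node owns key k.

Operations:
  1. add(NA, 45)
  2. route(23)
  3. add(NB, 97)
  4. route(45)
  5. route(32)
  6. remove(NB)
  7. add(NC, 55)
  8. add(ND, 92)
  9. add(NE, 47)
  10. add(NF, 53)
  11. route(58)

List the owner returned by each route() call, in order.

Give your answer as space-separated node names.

Op 1: add NA@45 -> ring=[45:NA]
Op 2: route key 23: smallest pos >= 23 is 45 -> NA
Op 3: add NB@97 -> ring=[45:NA,97:NB]
Op 4: route key 45: smallest pos >= 45 is 45 -> NA
Op 5: route key 32: smallest pos >= 32 is 45 -> NA
Op 6: remove NB -> ring=[45:NA]
Op 7: add NC@55 -> ring=[45:NA,55:NC]
Op 8: add ND@92 -> ring=[45:NA,55:NC,92:ND]
Op 9: add NE@47 -> ring=[45:NA,47:NE,55:NC,92:ND]
Op 10: add NF@53 -> ring=[45:NA,47:NE,53:NF,55:NC,92:ND]
Op 11: route key 58: smallest pos >= 58 is 92 -> ND

Answer: NA NA NA ND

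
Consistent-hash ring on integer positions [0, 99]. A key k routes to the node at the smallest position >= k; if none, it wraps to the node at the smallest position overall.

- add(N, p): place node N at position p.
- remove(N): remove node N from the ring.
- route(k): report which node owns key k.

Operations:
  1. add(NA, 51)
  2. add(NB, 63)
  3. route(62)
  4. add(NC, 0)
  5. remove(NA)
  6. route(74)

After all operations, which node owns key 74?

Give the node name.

Answer: NC

Derivation:
Op 1: add NA@51 -> ring=[51:NA]
Op 2: add NB@63 -> ring=[51:NA,63:NB]
Op 3: route key 62: smallest pos >= 62 is 63 -> NB
Op 4: add NC@0 -> ring=[0:NC,51:NA,63:NB]
Op 5: remove NA -> ring=[0:NC,63:NB]
Op 6: route key 74: none >= 74, wrap to smallest pos 0 -> NC
Final route key 74: none >= 74, wrap to smallest pos 0 -> NC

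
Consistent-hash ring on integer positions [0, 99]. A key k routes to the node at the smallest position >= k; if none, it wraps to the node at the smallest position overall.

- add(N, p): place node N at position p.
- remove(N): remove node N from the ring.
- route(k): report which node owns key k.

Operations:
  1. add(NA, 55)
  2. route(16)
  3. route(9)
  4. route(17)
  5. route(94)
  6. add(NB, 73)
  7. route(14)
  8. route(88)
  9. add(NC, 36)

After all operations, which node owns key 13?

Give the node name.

Answer: NC

Derivation:
Op 1: add NA@55 -> ring=[55:NA]
Op 2: route key 16: smallest pos >= 16 is 55 -> NA
Op 3: route key 9: smallest pos >= 9 is 55 -> NA
Op 4: route key 17: smallest pos >= 17 is 55 -> NA
Op 5: route key 94: none >= 94, wrap to smallest pos 55 -> NA
Op 6: add NB@73 -> ring=[55:NA,73:NB]
Op 7: route key 14: smallest pos >= 14 is 55 -> NA
Op 8: route key 88: none >= 88, wrap to smallest pos 55 -> NA
Op 9: add NC@36 -> ring=[36:NC,55:NA,73:NB]
Final route key 13: smallest pos >= 13 is 36 -> NC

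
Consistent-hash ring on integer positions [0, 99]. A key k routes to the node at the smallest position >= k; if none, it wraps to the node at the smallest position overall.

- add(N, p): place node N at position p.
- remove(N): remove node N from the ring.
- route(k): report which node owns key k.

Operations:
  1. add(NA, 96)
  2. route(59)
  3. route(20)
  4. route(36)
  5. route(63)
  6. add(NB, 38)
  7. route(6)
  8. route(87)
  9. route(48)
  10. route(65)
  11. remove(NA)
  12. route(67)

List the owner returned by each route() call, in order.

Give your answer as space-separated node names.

Answer: NA NA NA NA NB NA NA NA NB

Derivation:
Op 1: add NA@96 -> ring=[96:NA]
Op 2: route key 59: smallest pos >= 59 is 96 -> NA
Op 3: route key 20: smallest pos >= 20 is 96 -> NA
Op 4: route key 36: smallest pos >= 36 is 96 -> NA
Op 5: route key 63: smallest pos >= 63 is 96 -> NA
Op 6: add NB@38 -> ring=[38:NB,96:NA]
Op 7: route key 6: smallest pos >= 6 is 38 -> NB
Op 8: route key 87: smallest pos >= 87 is 96 -> NA
Op 9: route key 48: smallest pos >= 48 is 96 -> NA
Op 10: route key 65: smallest pos >= 65 is 96 -> NA
Op 11: remove NA -> ring=[38:NB]
Op 12: route key 67: none >= 67, wrap to smallest pos 38 -> NB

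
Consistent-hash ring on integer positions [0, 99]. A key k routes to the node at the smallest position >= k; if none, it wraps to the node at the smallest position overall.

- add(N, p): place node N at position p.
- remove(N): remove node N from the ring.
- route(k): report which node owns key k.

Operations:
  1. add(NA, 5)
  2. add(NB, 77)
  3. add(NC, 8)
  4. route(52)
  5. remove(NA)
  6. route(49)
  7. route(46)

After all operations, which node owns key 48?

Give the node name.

Op 1: add NA@5 -> ring=[5:NA]
Op 2: add NB@77 -> ring=[5:NA,77:NB]
Op 3: add NC@8 -> ring=[5:NA,8:NC,77:NB]
Op 4: route key 52: smallest pos >= 52 is 77 -> NB
Op 5: remove NA -> ring=[8:NC,77:NB]
Op 6: route key 49: smallest pos >= 49 is 77 -> NB
Op 7: route key 46: smallest pos >= 46 is 77 -> NB
Final route key 48: smallest pos >= 48 is 77 -> NB

Answer: NB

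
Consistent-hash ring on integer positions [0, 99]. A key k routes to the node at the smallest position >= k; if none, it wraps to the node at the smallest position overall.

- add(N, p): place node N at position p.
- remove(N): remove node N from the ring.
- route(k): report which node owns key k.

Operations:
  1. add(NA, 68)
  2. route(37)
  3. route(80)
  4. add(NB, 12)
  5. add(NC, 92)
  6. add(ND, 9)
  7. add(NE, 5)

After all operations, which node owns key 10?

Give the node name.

Answer: NB

Derivation:
Op 1: add NA@68 -> ring=[68:NA]
Op 2: route key 37: smallest pos >= 37 is 68 -> NA
Op 3: route key 80: none >= 80, wrap to smallest pos 68 -> NA
Op 4: add NB@12 -> ring=[12:NB,68:NA]
Op 5: add NC@92 -> ring=[12:NB,68:NA,92:NC]
Op 6: add ND@9 -> ring=[9:ND,12:NB,68:NA,92:NC]
Op 7: add NE@5 -> ring=[5:NE,9:ND,12:NB,68:NA,92:NC]
Final route key 10: smallest pos >= 10 is 12 -> NB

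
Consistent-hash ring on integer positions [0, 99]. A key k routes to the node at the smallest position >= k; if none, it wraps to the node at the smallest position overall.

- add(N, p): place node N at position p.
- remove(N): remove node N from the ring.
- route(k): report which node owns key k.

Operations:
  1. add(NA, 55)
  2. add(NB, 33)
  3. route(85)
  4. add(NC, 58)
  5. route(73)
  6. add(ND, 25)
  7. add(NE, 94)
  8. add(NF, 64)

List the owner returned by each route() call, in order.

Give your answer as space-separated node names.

Op 1: add NA@55 -> ring=[55:NA]
Op 2: add NB@33 -> ring=[33:NB,55:NA]
Op 3: route key 85: none >= 85, wrap to smallest pos 33 -> NB
Op 4: add NC@58 -> ring=[33:NB,55:NA,58:NC]
Op 5: route key 73: none >= 73, wrap to smallest pos 33 -> NB
Op 6: add ND@25 -> ring=[25:ND,33:NB,55:NA,58:NC]
Op 7: add NE@94 -> ring=[25:ND,33:NB,55:NA,58:NC,94:NE]
Op 8: add NF@64 -> ring=[25:ND,33:NB,55:NA,58:NC,64:NF,94:NE]

Answer: NB NB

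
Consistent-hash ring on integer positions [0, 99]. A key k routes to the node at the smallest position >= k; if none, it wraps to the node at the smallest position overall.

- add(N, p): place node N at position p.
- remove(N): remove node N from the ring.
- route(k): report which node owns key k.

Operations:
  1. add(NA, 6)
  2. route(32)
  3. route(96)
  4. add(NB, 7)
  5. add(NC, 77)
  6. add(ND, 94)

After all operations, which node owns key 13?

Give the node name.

Op 1: add NA@6 -> ring=[6:NA]
Op 2: route key 32: none >= 32, wrap to smallest pos 6 -> NA
Op 3: route key 96: none >= 96, wrap to smallest pos 6 -> NA
Op 4: add NB@7 -> ring=[6:NA,7:NB]
Op 5: add NC@77 -> ring=[6:NA,7:NB,77:NC]
Op 6: add ND@94 -> ring=[6:NA,7:NB,77:NC,94:ND]
Final route key 13: smallest pos >= 13 is 77 -> NC

Answer: NC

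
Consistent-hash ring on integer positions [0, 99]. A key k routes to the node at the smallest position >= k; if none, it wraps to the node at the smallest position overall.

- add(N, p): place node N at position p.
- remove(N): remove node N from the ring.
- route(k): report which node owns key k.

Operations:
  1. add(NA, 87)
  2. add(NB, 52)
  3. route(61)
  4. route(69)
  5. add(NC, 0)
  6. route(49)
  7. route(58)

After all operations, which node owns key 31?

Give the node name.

Op 1: add NA@87 -> ring=[87:NA]
Op 2: add NB@52 -> ring=[52:NB,87:NA]
Op 3: route key 61: smallest pos >= 61 is 87 -> NA
Op 4: route key 69: smallest pos >= 69 is 87 -> NA
Op 5: add NC@0 -> ring=[0:NC,52:NB,87:NA]
Op 6: route key 49: smallest pos >= 49 is 52 -> NB
Op 7: route key 58: smallest pos >= 58 is 87 -> NA
Final route key 31: smallest pos >= 31 is 52 -> NB

Answer: NB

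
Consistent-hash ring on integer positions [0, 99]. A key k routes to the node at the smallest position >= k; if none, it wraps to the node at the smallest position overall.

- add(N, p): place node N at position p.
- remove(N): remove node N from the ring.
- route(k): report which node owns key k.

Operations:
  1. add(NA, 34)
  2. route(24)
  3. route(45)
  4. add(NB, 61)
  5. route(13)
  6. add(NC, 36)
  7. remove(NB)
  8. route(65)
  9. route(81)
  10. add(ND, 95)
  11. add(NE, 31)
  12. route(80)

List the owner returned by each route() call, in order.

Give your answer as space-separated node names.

Answer: NA NA NA NA NA ND

Derivation:
Op 1: add NA@34 -> ring=[34:NA]
Op 2: route key 24: smallest pos >= 24 is 34 -> NA
Op 3: route key 45: none >= 45, wrap to smallest pos 34 -> NA
Op 4: add NB@61 -> ring=[34:NA,61:NB]
Op 5: route key 13: smallest pos >= 13 is 34 -> NA
Op 6: add NC@36 -> ring=[34:NA,36:NC,61:NB]
Op 7: remove NB -> ring=[34:NA,36:NC]
Op 8: route key 65: none >= 65, wrap to smallest pos 34 -> NA
Op 9: route key 81: none >= 81, wrap to smallest pos 34 -> NA
Op 10: add ND@95 -> ring=[34:NA,36:NC,95:ND]
Op 11: add NE@31 -> ring=[31:NE,34:NA,36:NC,95:ND]
Op 12: route key 80: smallest pos >= 80 is 95 -> ND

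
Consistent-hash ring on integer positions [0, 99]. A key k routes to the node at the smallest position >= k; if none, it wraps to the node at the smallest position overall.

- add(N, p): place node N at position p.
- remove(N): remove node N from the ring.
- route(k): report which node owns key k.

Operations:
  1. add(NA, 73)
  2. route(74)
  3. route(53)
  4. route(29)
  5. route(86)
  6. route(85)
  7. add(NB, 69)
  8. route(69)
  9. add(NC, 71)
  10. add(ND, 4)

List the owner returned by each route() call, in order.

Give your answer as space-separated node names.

Answer: NA NA NA NA NA NB

Derivation:
Op 1: add NA@73 -> ring=[73:NA]
Op 2: route key 74: none >= 74, wrap to smallest pos 73 -> NA
Op 3: route key 53: smallest pos >= 53 is 73 -> NA
Op 4: route key 29: smallest pos >= 29 is 73 -> NA
Op 5: route key 86: none >= 86, wrap to smallest pos 73 -> NA
Op 6: route key 85: none >= 85, wrap to smallest pos 73 -> NA
Op 7: add NB@69 -> ring=[69:NB,73:NA]
Op 8: route key 69: smallest pos >= 69 is 69 -> NB
Op 9: add NC@71 -> ring=[69:NB,71:NC,73:NA]
Op 10: add ND@4 -> ring=[4:ND,69:NB,71:NC,73:NA]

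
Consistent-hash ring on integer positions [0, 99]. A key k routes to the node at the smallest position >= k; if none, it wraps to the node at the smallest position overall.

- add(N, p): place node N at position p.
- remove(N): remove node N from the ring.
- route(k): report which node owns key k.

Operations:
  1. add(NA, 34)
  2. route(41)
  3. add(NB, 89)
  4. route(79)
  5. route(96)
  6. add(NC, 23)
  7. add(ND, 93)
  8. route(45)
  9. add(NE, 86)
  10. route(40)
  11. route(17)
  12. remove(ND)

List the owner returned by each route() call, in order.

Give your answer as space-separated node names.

Answer: NA NB NA NB NE NC

Derivation:
Op 1: add NA@34 -> ring=[34:NA]
Op 2: route key 41: none >= 41, wrap to smallest pos 34 -> NA
Op 3: add NB@89 -> ring=[34:NA,89:NB]
Op 4: route key 79: smallest pos >= 79 is 89 -> NB
Op 5: route key 96: none >= 96, wrap to smallest pos 34 -> NA
Op 6: add NC@23 -> ring=[23:NC,34:NA,89:NB]
Op 7: add ND@93 -> ring=[23:NC,34:NA,89:NB,93:ND]
Op 8: route key 45: smallest pos >= 45 is 89 -> NB
Op 9: add NE@86 -> ring=[23:NC,34:NA,86:NE,89:NB,93:ND]
Op 10: route key 40: smallest pos >= 40 is 86 -> NE
Op 11: route key 17: smallest pos >= 17 is 23 -> NC
Op 12: remove ND -> ring=[23:NC,34:NA,86:NE,89:NB]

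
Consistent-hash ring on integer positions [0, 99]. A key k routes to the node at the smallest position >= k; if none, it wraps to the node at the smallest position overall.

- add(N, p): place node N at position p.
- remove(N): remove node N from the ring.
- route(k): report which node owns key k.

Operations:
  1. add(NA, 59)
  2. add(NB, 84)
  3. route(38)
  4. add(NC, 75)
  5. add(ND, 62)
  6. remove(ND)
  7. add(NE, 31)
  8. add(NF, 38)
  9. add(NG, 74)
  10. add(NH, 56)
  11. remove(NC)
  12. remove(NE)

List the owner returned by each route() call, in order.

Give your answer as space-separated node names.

Op 1: add NA@59 -> ring=[59:NA]
Op 2: add NB@84 -> ring=[59:NA,84:NB]
Op 3: route key 38: smallest pos >= 38 is 59 -> NA
Op 4: add NC@75 -> ring=[59:NA,75:NC,84:NB]
Op 5: add ND@62 -> ring=[59:NA,62:ND,75:NC,84:NB]
Op 6: remove ND -> ring=[59:NA,75:NC,84:NB]
Op 7: add NE@31 -> ring=[31:NE,59:NA,75:NC,84:NB]
Op 8: add NF@38 -> ring=[31:NE,38:NF,59:NA,75:NC,84:NB]
Op 9: add NG@74 -> ring=[31:NE,38:NF,59:NA,74:NG,75:NC,84:NB]
Op 10: add NH@56 -> ring=[31:NE,38:NF,56:NH,59:NA,74:NG,75:NC,84:NB]
Op 11: remove NC -> ring=[31:NE,38:NF,56:NH,59:NA,74:NG,84:NB]
Op 12: remove NE -> ring=[38:NF,56:NH,59:NA,74:NG,84:NB]

Answer: NA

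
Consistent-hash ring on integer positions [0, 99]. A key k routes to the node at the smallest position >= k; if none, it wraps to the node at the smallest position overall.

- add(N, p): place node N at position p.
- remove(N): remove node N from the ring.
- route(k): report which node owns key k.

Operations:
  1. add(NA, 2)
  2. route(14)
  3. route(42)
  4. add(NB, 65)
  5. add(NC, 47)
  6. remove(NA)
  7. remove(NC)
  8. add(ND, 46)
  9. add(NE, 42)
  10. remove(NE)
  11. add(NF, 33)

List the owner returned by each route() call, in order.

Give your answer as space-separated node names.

Op 1: add NA@2 -> ring=[2:NA]
Op 2: route key 14: none >= 14, wrap to smallest pos 2 -> NA
Op 3: route key 42: none >= 42, wrap to smallest pos 2 -> NA
Op 4: add NB@65 -> ring=[2:NA,65:NB]
Op 5: add NC@47 -> ring=[2:NA,47:NC,65:NB]
Op 6: remove NA -> ring=[47:NC,65:NB]
Op 7: remove NC -> ring=[65:NB]
Op 8: add ND@46 -> ring=[46:ND,65:NB]
Op 9: add NE@42 -> ring=[42:NE,46:ND,65:NB]
Op 10: remove NE -> ring=[46:ND,65:NB]
Op 11: add NF@33 -> ring=[33:NF,46:ND,65:NB]

Answer: NA NA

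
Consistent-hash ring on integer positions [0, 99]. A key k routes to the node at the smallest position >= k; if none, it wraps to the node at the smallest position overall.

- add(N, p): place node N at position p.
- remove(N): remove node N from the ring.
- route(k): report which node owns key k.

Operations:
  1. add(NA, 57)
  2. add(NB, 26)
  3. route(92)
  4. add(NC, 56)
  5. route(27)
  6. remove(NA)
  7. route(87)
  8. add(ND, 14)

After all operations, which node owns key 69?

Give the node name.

Op 1: add NA@57 -> ring=[57:NA]
Op 2: add NB@26 -> ring=[26:NB,57:NA]
Op 3: route key 92: none >= 92, wrap to smallest pos 26 -> NB
Op 4: add NC@56 -> ring=[26:NB,56:NC,57:NA]
Op 5: route key 27: smallest pos >= 27 is 56 -> NC
Op 6: remove NA -> ring=[26:NB,56:NC]
Op 7: route key 87: none >= 87, wrap to smallest pos 26 -> NB
Op 8: add ND@14 -> ring=[14:ND,26:NB,56:NC]
Final route key 69: none >= 69, wrap to smallest pos 14 -> ND

Answer: ND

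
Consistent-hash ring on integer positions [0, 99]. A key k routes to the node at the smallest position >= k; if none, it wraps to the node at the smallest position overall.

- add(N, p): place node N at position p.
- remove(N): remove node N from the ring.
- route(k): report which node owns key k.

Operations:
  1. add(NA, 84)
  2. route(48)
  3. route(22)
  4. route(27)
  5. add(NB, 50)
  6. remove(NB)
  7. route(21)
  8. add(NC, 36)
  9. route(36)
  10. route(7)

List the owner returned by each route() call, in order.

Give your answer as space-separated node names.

Op 1: add NA@84 -> ring=[84:NA]
Op 2: route key 48: smallest pos >= 48 is 84 -> NA
Op 3: route key 22: smallest pos >= 22 is 84 -> NA
Op 4: route key 27: smallest pos >= 27 is 84 -> NA
Op 5: add NB@50 -> ring=[50:NB,84:NA]
Op 6: remove NB -> ring=[84:NA]
Op 7: route key 21: smallest pos >= 21 is 84 -> NA
Op 8: add NC@36 -> ring=[36:NC,84:NA]
Op 9: route key 36: smallest pos >= 36 is 36 -> NC
Op 10: route key 7: smallest pos >= 7 is 36 -> NC

Answer: NA NA NA NA NC NC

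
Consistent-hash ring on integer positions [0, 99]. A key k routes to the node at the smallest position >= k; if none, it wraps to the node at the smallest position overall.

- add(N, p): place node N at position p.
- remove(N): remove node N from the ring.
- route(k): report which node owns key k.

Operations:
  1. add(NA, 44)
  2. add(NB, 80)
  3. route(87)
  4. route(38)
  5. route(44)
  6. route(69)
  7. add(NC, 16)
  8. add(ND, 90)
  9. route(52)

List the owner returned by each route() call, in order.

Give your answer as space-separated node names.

Answer: NA NA NA NB NB

Derivation:
Op 1: add NA@44 -> ring=[44:NA]
Op 2: add NB@80 -> ring=[44:NA,80:NB]
Op 3: route key 87: none >= 87, wrap to smallest pos 44 -> NA
Op 4: route key 38: smallest pos >= 38 is 44 -> NA
Op 5: route key 44: smallest pos >= 44 is 44 -> NA
Op 6: route key 69: smallest pos >= 69 is 80 -> NB
Op 7: add NC@16 -> ring=[16:NC,44:NA,80:NB]
Op 8: add ND@90 -> ring=[16:NC,44:NA,80:NB,90:ND]
Op 9: route key 52: smallest pos >= 52 is 80 -> NB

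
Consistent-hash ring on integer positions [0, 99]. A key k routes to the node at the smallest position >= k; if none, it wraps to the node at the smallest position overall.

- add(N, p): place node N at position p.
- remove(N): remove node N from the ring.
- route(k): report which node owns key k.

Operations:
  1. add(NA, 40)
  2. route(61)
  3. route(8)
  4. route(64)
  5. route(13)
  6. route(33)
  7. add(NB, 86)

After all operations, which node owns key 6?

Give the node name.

Op 1: add NA@40 -> ring=[40:NA]
Op 2: route key 61: none >= 61, wrap to smallest pos 40 -> NA
Op 3: route key 8: smallest pos >= 8 is 40 -> NA
Op 4: route key 64: none >= 64, wrap to smallest pos 40 -> NA
Op 5: route key 13: smallest pos >= 13 is 40 -> NA
Op 6: route key 33: smallest pos >= 33 is 40 -> NA
Op 7: add NB@86 -> ring=[40:NA,86:NB]
Final route key 6: smallest pos >= 6 is 40 -> NA

Answer: NA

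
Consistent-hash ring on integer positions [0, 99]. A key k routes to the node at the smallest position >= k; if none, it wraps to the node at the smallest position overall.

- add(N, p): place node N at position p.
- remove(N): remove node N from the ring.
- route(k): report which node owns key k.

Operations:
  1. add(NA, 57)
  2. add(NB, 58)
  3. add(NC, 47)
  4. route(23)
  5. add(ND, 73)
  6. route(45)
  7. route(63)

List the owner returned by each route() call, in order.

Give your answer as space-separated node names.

Answer: NC NC ND

Derivation:
Op 1: add NA@57 -> ring=[57:NA]
Op 2: add NB@58 -> ring=[57:NA,58:NB]
Op 3: add NC@47 -> ring=[47:NC,57:NA,58:NB]
Op 4: route key 23: smallest pos >= 23 is 47 -> NC
Op 5: add ND@73 -> ring=[47:NC,57:NA,58:NB,73:ND]
Op 6: route key 45: smallest pos >= 45 is 47 -> NC
Op 7: route key 63: smallest pos >= 63 is 73 -> ND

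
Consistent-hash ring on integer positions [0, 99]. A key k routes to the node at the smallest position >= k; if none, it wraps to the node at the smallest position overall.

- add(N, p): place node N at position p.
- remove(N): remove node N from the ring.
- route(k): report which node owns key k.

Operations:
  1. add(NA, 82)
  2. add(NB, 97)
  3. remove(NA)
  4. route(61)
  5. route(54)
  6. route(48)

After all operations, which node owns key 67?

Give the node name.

Op 1: add NA@82 -> ring=[82:NA]
Op 2: add NB@97 -> ring=[82:NA,97:NB]
Op 3: remove NA -> ring=[97:NB]
Op 4: route key 61: smallest pos >= 61 is 97 -> NB
Op 5: route key 54: smallest pos >= 54 is 97 -> NB
Op 6: route key 48: smallest pos >= 48 is 97 -> NB
Final route key 67: smallest pos >= 67 is 97 -> NB

Answer: NB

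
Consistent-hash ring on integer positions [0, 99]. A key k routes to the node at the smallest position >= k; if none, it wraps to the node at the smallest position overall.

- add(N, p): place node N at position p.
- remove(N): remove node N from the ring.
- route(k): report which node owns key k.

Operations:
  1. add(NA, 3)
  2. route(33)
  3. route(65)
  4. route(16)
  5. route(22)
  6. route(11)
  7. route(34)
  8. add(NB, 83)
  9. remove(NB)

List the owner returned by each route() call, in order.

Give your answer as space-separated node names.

Op 1: add NA@3 -> ring=[3:NA]
Op 2: route key 33: none >= 33, wrap to smallest pos 3 -> NA
Op 3: route key 65: none >= 65, wrap to smallest pos 3 -> NA
Op 4: route key 16: none >= 16, wrap to smallest pos 3 -> NA
Op 5: route key 22: none >= 22, wrap to smallest pos 3 -> NA
Op 6: route key 11: none >= 11, wrap to smallest pos 3 -> NA
Op 7: route key 34: none >= 34, wrap to smallest pos 3 -> NA
Op 8: add NB@83 -> ring=[3:NA,83:NB]
Op 9: remove NB -> ring=[3:NA]

Answer: NA NA NA NA NA NA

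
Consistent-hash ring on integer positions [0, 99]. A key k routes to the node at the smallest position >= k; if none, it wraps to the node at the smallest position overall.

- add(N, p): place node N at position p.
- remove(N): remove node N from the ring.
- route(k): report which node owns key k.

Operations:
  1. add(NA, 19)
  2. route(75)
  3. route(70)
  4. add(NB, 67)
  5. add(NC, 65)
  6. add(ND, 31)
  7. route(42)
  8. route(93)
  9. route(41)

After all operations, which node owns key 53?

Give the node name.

Op 1: add NA@19 -> ring=[19:NA]
Op 2: route key 75: none >= 75, wrap to smallest pos 19 -> NA
Op 3: route key 70: none >= 70, wrap to smallest pos 19 -> NA
Op 4: add NB@67 -> ring=[19:NA,67:NB]
Op 5: add NC@65 -> ring=[19:NA,65:NC,67:NB]
Op 6: add ND@31 -> ring=[19:NA,31:ND,65:NC,67:NB]
Op 7: route key 42: smallest pos >= 42 is 65 -> NC
Op 8: route key 93: none >= 93, wrap to smallest pos 19 -> NA
Op 9: route key 41: smallest pos >= 41 is 65 -> NC
Final route key 53: smallest pos >= 53 is 65 -> NC

Answer: NC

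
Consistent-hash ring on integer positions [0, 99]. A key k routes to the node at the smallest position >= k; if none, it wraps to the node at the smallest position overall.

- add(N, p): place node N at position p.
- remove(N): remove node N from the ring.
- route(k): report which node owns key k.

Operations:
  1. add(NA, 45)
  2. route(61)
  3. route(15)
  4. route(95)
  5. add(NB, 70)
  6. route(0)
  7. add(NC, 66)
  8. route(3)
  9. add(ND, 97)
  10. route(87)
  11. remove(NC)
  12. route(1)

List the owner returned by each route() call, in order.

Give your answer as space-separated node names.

Answer: NA NA NA NA NA ND NA

Derivation:
Op 1: add NA@45 -> ring=[45:NA]
Op 2: route key 61: none >= 61, wrap to smallest pos 45 -> NA
Op 3: route key 15: smallest pos >= 15 is 45 -> NA
Op 4: route key 95: none >= 95, wrap to smallest pos 45 -> NA
Op 5: add NB@70 -> ring=[45:NA,70:NB]
Op 6: route key 0: smallest pos >= 0 is 45 -> NA
Op 7: add NC@66 -> ring=[45:NA,66:NC,70:NB]
Op 8: route key 3: smallest pos >= 3 is 45 -> NA
Op 9: add ND@97 -> ring=[45:NA,66:NC,70:NB,97:ND]
Op 10: route key 87: smallest pos >= 87 is 97 -> ND
Op 11: remove NC -> ring=[45:NA,70:NB,97:ND]
Op 12: route key 1: smallest pos >= 1 is 45 -> NA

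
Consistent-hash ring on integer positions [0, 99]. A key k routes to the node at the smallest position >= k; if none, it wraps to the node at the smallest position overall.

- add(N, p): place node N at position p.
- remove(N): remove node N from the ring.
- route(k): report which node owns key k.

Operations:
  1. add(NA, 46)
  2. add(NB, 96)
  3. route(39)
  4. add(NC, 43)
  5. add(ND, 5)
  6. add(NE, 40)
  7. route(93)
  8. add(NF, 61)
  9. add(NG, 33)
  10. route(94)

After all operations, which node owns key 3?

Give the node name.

Op 1: add NA@46 -> ring=[46:NA]
Op 2: add NB@96 -> ring=[46:NA,96:NB]
Op 3: route key 39: smallest pos >= 39 is 46 -> NA
Op 4: add NC@43 -> ring=[43:NC,46:NA,96:NB]
Op 5: add ND@5 -> ring=[5:ND,43:NC,46:NA,96:NB]
Op 6: add NE@40 -> ring=[5:ND,40:NE,43:NC,46:NA,96:NB]
Op 7: route key 93: smallest pos >= 93 is 96 -> NB
Op 8: add NF@61 -> ring=[5:ND,40:NE,43:NC,46:NA,61:NF,96:NB]
Op 9: add NG@33 -> ring=[5:ND,33:NG,40:NE,43:NC,46:NA,61:NF,96:NB]
Op 10: route key 94: smallest pos >= 94 is 96 -> NB
Final route key 3: smallest pos >= 3 is 5 -> ND

Answer: ND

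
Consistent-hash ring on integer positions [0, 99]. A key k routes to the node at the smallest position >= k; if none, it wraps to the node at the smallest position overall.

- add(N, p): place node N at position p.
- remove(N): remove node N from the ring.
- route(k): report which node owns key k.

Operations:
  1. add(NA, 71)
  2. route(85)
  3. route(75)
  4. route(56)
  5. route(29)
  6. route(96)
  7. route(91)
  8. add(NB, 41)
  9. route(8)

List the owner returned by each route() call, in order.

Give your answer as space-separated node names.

Answer: NA NA NA NA NA NA NB

Derivation:
Op 1: add NA@71 -> ring=[71:NA]
Op 2: route key 85: none >= 85, wrap to smallest pos 71 -> NA
Op 3: route key 75: none >= 75, wrap to smallest pos 71 -> NA
Op 4: route key 56: smallest pos >= 56 is 71 -> NA
Op 5: route key 29: smallest pos >= 29 is 71 -> NA
Op 6: route key 96: none >= 96, wrap to smallest pos 71 -> NA
Op 7: route key 91: none >= 91, wrap to smallest pos 71 -> NA
Op 8: add NB@41 -> ring=[41:NB,71:NA]
Op 9: route key 8: smallest pos >= 8 is 41 -> NB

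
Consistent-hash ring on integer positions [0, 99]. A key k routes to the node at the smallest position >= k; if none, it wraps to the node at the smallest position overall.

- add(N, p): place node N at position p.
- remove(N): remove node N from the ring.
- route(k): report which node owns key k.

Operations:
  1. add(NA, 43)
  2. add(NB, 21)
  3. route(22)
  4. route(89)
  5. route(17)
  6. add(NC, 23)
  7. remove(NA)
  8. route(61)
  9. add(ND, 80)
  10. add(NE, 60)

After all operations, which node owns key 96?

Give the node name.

Op 1: add NA@43 -> ring=[43:NA]
Op 2: add NB@21 -> ring=[21:NB,43:NA]
Op 3: route key 22: smallest pos >= 22 is 43 -> NA
Op 4: route key 89: none >= 89, wrap to smallest pos 21 -> NB
Op 5: route key 17: smallest pos >= 17 is 21 -> NB
Op 6: add NC@23 -> ring=[21:NB,23:NC,43:NA]
Op 7: remove NA -> ring=[21:NB,23:NC]
Op 8: route key 61: none >= 61, wrap to smallest pos 21 -> NB
Op 9: add ND@80 -> ring=[21:NB,23:NC,80:ND]
Op 10: add NE@60 -> ring=[21:NB,23:NC,60:NE,80:ND]
Final route key 96: none >= 96, wrap to smallest pos 21 -> NB

Answer: NB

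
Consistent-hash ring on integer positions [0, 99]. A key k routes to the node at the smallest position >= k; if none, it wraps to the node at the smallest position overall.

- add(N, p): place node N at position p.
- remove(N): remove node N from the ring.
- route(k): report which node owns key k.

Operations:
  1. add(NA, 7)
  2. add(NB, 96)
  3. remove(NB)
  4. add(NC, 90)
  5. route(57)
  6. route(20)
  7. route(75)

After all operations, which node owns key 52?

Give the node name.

Op 1: add NA@7 -> ring=[7:NA]
Op 2: add NB@96 -> ring=[7:NA,96:NB]
Op 3: remove NB -> ring=[7:NA]
Op 4: add NC@90 -> ring=[7:NA,90:NC]
Op 5: route key 57: smallest pos >= 57 is 90 -> NC
Op 6: route key 20: smallest pos >= 20 is 90 -> NC
Op 7: route key 75: smallest pos >= 75 is 90 -> NC
Final route key 52: smallest pos >= 52 is 90 -> NC

Answer: NC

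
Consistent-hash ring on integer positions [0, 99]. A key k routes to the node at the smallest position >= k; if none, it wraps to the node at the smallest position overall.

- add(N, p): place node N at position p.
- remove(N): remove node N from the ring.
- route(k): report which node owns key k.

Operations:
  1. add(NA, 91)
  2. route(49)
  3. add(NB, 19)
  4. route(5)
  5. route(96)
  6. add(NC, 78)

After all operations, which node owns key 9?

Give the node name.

Answer: NB

Derivation:
Op 1: add NA@91 -> ring=[91:NA]
Op 2: route key 49: smallest pos >= 49 is 91 -> NA
Op 3: add NB@19 -> ring=[19:NB,91:NA]
Op 4: route key 5: smallest pos >= 5 is 19 -> NB
Op 5: route key 96: none >= 96, wrap to smallest pos 19 -> NB
Op 6: add NC@78 -> ring=[19:NB,78:NC,91:NA]
Final route key 9: smallest pos >= 9 is 19 -> NB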